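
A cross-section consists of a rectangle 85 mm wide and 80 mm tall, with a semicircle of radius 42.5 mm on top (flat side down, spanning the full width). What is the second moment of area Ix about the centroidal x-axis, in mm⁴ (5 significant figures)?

Ix ≈ 1.0728 × 10⁷ mm⁴

Treat the section as a set of non-overlapping primitives; coordinates are from the bounding-box lower-left.
Rectangular body: 85 × 80, A = 6 800 mm², y = 40 mm, Ī = 3 626 667 mm⁴.
Semicircular cap: semicircle r = 42.5, A = 2837.251 mm², y = 98.03756 mm, Ī = 358086.4 mm⁴.
Centroid: ȳ = ΣA·y / ΣA = 57.08652 mm.
Transfer each piece to the centroidal x-axis using Ī + A·d² with d = y − 57.08652:
  rectangular body: d = -17.08652 mm → contributes +5 611 922 mm⁴
  semicircular cap: d = 40.95104 mm → contributes +5 116 120 mm⁴
Total I = 10 728 042 mm⁴.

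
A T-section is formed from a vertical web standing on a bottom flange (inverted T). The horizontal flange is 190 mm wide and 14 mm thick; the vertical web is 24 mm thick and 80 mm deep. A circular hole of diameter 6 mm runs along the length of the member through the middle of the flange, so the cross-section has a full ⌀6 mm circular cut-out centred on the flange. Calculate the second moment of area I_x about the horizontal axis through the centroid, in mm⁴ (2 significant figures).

I_x ≈ 3.5 × 10⁶ mm⁴

Break the section into simple shapes (no overlaps), measuring from the bottom-left corner of the bounding box.
Flange: 190 × 14, A = 2 660 mm², y = 7 mm, Ī = 43 447 mm⁴.
Web: 24 × 80, A = 1 920 mm², y = 54 mm, Ī = 1 024 000 mm⁴.
Hole (subtracted): ⌀6, A = 28.27 mm², y = 7 mm, Ī = 63.62 mm⁴.
Centroid: ȳ = ΣA·y / ΣA = 26.83 mm.
Transfer each piece to the horizontal axis through the centroid using Ī + A·d² with d = y − 26.83:
  flange: d = -19.83 mm → contributes +1 088 955 mm⁴
  web: d = 27.17 mm → contributes +2 441 836 mm⁴
  hole: d = -19.83 mm → contributes −11 177 mm⁴
Total I = 3 519 615 mm⁴.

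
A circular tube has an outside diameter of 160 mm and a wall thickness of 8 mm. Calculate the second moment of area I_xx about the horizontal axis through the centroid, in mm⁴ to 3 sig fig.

Break the section into simple shapes (no overlaps), measuring from the bottom-left corner of the bounding box.
Outer circle: ⌀160, A = 20 106 mm², y = 80 mm, Ī = 32 169 909 mm⁴.
Bore (subtracted): ⌀144, A = 16 286 mm², y = 80 mm, Ī = 21 106 677 mm⁴.
By symmetry the centroid is at mid-height, ȳ = 80 mm.
All pieces are centred on the horizontal axis through the centroid, so I = ΣĪ (holes subtracted) = 11 063 232 mm⁴.

I_xx ≈ 1.11 × 10⁷ mm⁴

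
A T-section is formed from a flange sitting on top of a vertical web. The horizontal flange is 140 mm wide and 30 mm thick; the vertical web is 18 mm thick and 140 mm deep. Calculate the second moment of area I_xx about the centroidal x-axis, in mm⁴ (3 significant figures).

Decompose the section into non-overlapping parts with the origin at the bottom-left of its bounding rectangle.
Flange: 140 × 30, A = 4 200 mm², y = 155 mm, Ī = 315 000 mm⁴.
Web: 18 × 140, A = 2 520 mm², y = 70 mm, Ī = 4 116 000 mm⁴.
Centroid: ȳ = ΣA·y / ΣA = 123.13 mm.
Transfer each piece to the centroidal x-axis using Ī + A·d² with d = y − 123.13:
  flange: d = 31.875 mm → contributes +4 582 266 mm⁴
  web: d = -53.125 mm → contributes +11 228 109 mm⁴
Total I = 15 810 375 mm⁴.

I_xx ≈ 1.58 × 10⁷ mm⁴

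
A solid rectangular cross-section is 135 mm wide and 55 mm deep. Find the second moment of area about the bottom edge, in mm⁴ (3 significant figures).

The section: 135 × 55, A = 7 425 mm², y = 27.5 mm, Ī = 1 871 719 mm⁴.
Transfer it to the bottom edge using Ī + A·d² with d = y − 0:
  the section: d = 27.5 mm → contributes +7 486 875 mm⁴
Total I = 7 486 875 mm⁴.

I_base ≈ 7.49 × 10⁶ mm⁴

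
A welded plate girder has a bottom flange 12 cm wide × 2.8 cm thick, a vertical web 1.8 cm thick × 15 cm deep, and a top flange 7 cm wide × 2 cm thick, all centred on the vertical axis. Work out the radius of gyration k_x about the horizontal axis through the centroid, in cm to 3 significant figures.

k_x ≈ 7.11 cm

Split into non-overlapping primitives; take the origin at the lower-left of the bounding box.
Bottom plate: 12 × 2.8, A = 33.6 cm², y = 1.4 cm, Ī = 21.952 cm⁴.
Web plate: 1.8 × 15, A = 27 cm², y = 10.3 cm, Ī = 506.25 cm⁴.
Top plate: 7 × 2, A = 14 cm², y = 18.8 cm, Ī = 4.6667 cm⁴.
Centroid: ȳ = ΣA·y / ΣA = 7.8866 cm.
Transfer each piece to the horizontal axis through the centroid using Ī + A·d² with d = y − 7.8866:
  bottom plate: d = -6.4866 cm → contributes +1435.7 cm⁴
  web plate: d = 2.4134 cm → contributes +663.51 cm⁴
  top plate: d = 10.913 cm → contributes +1672.1 cm⁴
Total I = 3771.3 cm⁴.
Radius of gyration: k = √(I/A) = √(3771.3 / 74.6) = 7.1101 cm.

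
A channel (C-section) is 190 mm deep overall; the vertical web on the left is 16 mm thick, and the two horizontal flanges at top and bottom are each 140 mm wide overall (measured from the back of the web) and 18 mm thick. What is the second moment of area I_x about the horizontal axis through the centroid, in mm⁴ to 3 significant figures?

I_x ≈ 4.23 × 10⁷ mm⁴

Decompose the section into non-overlapping parts with the origin at the bottom-left of its bounding rectangle.
Web: 16 × 190, A = 3 040 mm², y = 95 mm, Ī = 9 145 333 mm⁴.
Top flange (beyond web): 124 × 18, A = 2 232 mm², y = 181 mm, Ī = 60 264 mm⁴.
Bottom flange (beyond web): 124 × 18, A = 2 232 mm², y = 9 mm, Ī = 60 264 mm⁴.
By symmetry the centroid is at mid-height, ȳ = 95 mm.
Transfer each piece to the horizontal axis through the centroid using Ī + A·d² with d = y − 95:
  web: d = 0 mm → contributes +9 145 333 mm⁴
  top flange (beyond web): d = 86 mm → contributes +16 568 136 mm⁴
  bottom flange (beyond web): d = -86 mm → contributes +16 568 136 mm⁴
Total I = 42 281 605 mm⁴.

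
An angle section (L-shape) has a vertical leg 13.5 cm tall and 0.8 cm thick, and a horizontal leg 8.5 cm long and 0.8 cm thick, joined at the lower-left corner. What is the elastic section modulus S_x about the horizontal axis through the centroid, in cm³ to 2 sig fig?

S_x ≈ 36 cm³

Decompose the section into non-overlapping parts with the origin at the bottom-left of its bounding rectangle.
Vertical leg: 0.8 × 13.5, A = 10.8 cm², y = 6.75 cm, Ī = 164 cm⁴.
Horizontal leg (remainder): 7.7 × 0.8, A = 6.16 cm², y = 0.4 cm, Ī = 0.3285 cm⁴.
Centroid: ȳ = ΣA·y / ΣA = 4.444 cm.
Transfer each piece to the horizontal axis through the centroid using Ī + A·d² with d = y − 4.444:
  vertical leg: d = 2.306 cm → contributes +221.5 cm⁴
  horizontal leg (remainder): d = -4.044 cm → contributes +101.1 cm⁴
Total I = 322.5 cm⁴.
Extreme fibre distance c = 9.056 cm; S = I/c = 35.61 cm³.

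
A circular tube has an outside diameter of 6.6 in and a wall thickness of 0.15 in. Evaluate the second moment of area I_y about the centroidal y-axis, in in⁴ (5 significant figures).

I_y ≈ 15.815 in⁴

Split into non-overlapping primitives; take the origin at the lower-left of the bounding box.
Outer circle: ⌀6.6, A = 34.21194 in², x = 3.3 in, Ī = 93.14202 in⁴.
Bore (subtracted): ⌀6.3, A = 31.17245 in², x = 3.3 in, Ī = 77.32717 in⁴.
By symmetry the centroid is at mid-width, x̄ = 3.3 in.
All pieces are centred on the centroidal y-axis, so I = ΣĪ (holes subtracted) = 15.81485 in⁴.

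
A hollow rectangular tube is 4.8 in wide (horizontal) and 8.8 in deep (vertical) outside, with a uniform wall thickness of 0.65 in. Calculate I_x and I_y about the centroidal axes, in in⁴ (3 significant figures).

Treat the section as a set of non-overlapping primitives; coordinates are from the bounding-box lower-left.
Outer rectangle: 4.8 × 8.8, A = 42.24 in², y = 4.4 in, Ī = 272.59 in⁴.
Inner void (subtracted): 3.5 × 7.5, A = 26.25 in², y = 4.4 in, Ī = 123.05 in⁴.
By symmetry the centroid is at mid-height, ȳ = 4.4 in.
All pieces are centred on the centroidal x-axis, so I = ΣĪ (holes subtracted) = 149.54 in⁴.
Repeating about the centroidal y-axis gives I_y = 54.304 in⁴.

I_x ≈ 150 in⁴, I_y ≈ 54.3 in⁴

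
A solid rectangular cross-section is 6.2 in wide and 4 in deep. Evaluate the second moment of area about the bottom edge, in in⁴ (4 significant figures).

I_base ≈ 132.3 in⁴

The section: 6.2 × 4, A = 24.8 in², y = 2 in, Ī = 33.0667 in⁴.
Transfer it to a horizontal axis along the bottom face using Ī + A·d² with d = y − 0:
  the section: d = 2 in → contributes +132.267 in⁴
Total I = 132.267 in⁴.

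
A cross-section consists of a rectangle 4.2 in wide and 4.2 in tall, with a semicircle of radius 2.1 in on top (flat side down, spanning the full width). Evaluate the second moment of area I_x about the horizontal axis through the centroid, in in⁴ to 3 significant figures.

Split into non-overlapping primitives; take the origin at the lower-left of the bounding box.
Rectangular body: 4.2 × 4.2, A = 17.64 in², y = 2.1 in, Ī = 25.931 in⁴.
Semicircular cap: semicircle r = 2.1, A = 6.9272 in², y = 5.0913 in, Ī = 2.1346 in⁴.
Centroid: ȳ = ΣA·y / ΣA = 2.9434 in.
Transfer each piece to the horizontal axis through the centroid using Ī + A·d² with d = y − 2.9434:
  rectangular body: d = -0.84345 in → contributes +38.48 in⁴
  semicircular cap: d = 2.1478 in → contributes +34.091 in⁴
Total I = 72.571 in⁴.

I_x ≈ 72.6 in⁴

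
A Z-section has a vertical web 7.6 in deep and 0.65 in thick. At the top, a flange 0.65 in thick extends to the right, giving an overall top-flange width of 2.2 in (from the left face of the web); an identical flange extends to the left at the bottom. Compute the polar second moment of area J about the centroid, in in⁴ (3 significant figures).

Break the section into simple shapes (no overlaps), measuring from the bottom-left corner of the bounding box.
Web: 0.65 × 7.6, A = 4.94 in², y = 3.8 in, Ī = 23.778 in⁴.
Top flange (beyond web): 1.55 × 0.65, A = 1.0075 in², y = 7.275 in, Ī = 0.035472 in⁴.
Bottom flange (beyond web): 1.55 × 0.65, A = 1.0075 in², y = 0.325 in, Ī = 0.035472 in⁴.
Centroid: ȳ = ΣA·y / ΣA = 3.8 in.
Transfer each piece to the centroidal x-axis using Ī + A·d² with d = y − 3.8:
  web: d = 0 in → contributes +23.778 in⁴
  top flange (beyond web): d = 3.475 in → contributes +12.202 in⁴
  bottom flange (beyond web): d = -3.475 in → contributes +12.202 in⁴
Total I = 48.181 in⁴.
For the y-axis: x̄ = 1.875 in.
Repeating about the centroidal y-axis gives I_y = 3.0155 in⁴.
Polar second moment: J = I_x + I_y = 51.197 in⁴.

J ≈ 51.2 in⁴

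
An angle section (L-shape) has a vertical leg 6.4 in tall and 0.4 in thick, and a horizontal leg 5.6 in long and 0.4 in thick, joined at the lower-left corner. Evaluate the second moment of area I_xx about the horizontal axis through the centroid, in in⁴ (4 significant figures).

I_xx ≈ 19.09 in⁴

Break the section into simple shapes (no overlaps), measuring from the bottom-left corner of the bounding box.
Vertical leg: 0.4 × 6.4, A = 2.56 in², y = 3.2 in, Ī = 8.73813 in⁴.
Horizontal leg (remainder): 5.2 × 0.4, A = 2.08 in², y = 0.2 in, Ī = 0.0277333 in⁴.
Centroid: ȳ = ΣA·y / ΣA = 1.85517 in.
Transfer each piece to the horizontal axis through the centroid using Ī + A·d² with d = y − 1.85517:
  vertical leg: d = 1.34483 in → contributes +13.3681 in⁴
  horizontal leg (remainder): d = -1.65517 in → contributes +5.72609 in⁴
Total I = 19.0941 in⁴.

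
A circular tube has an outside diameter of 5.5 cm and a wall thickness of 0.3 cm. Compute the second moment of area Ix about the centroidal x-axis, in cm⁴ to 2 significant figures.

Decompose the section into non-overlapping parts with the origin at the bottom-left of its bounding rectangle.
Outer circle: ⌀5.5, A = 23.76 cm², y = 2.75 cm, Ī = 44.92 cm⁴.
Bore (subtracted): ⌀4.9, A = 18.86 cm², y = 2.75 cm, Ī = 28.3 cm⁴.
By symmetry the centroid is at mid-height, ȳ = 2.75 cm.
All pieces are centred on the centroidal x-axis, so I = ΣĪ (holes subtracted) = 16.62 cm⁴.

Ix ≈ 17 cm⁴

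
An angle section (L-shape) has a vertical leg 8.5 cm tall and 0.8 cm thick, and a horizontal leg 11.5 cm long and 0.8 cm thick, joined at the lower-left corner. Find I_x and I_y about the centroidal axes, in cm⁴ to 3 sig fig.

Split into non-overlapping primitives; take the origin at the lower-left of the bounding box.
Vertical leg: 0.8 × 8.5, A = 6.8 cm², y = 4.25 cm, Ī = 40.942 cm⁴.
Horizontal leg (remainder): 10.7 × 0.8, A = 8.56 cm², y = 0.4 cm, Ī = 0.45653 cm⁴.
Centroid: ȳ = ΣA·y / ΣA = 2.1044 cm.
Transfer each piece to the centroidal x-axis using Ī + A·d² with d = y − 2.1044:
  vertical leg: d = 2.1456 cm → contributes +72.245 cm⁴
  horizontal leg (remainder): d = -1.7044 cm → contributes +25.324 cm⁴
Total I = 97.569 cm⁴.
For the y-axis: x̄ = 3.6044 cm.
Repeating about the centroidal y-axis gives I_y = 207.33 cm⁴.

I_x ≈ 97.6 cm⁴, I_y ≈ 207 cm⁴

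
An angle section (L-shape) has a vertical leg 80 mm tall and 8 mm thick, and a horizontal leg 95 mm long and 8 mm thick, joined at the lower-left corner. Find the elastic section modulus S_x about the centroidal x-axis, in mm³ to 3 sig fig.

S_x ≈ 1.32 × 10⁴ mm³

Decompose the section into non-overlapping parts with the origin at the bottom-left of its bounding rectangle.
Vertical leg: 8 × 80, A = 640 mm², y = 40 mm, Ī = 341 333 mm⁴.
Horizontal leg (remainder): 87 × 8, A = 696 mm², y = 4 mm, Ī = 3 712 mm⁴.
Centroid: ȳ = ΣA·y / ΣA = 21.246 mm.
Transfer each piece to the centroidal x-axis using Ī + A·d² with d = y − 21.246:
  vertical leg: d = 18.754 mm → contributes +566 441 mm⁴
  horizontal leg (remainder): d = -17.246 mm → contributes +210 708 mm⁴
Total I = 777 149 mm⁴.
Extreme fibre distance c = 58.754 mm; S = I/c = 13 227 mm³.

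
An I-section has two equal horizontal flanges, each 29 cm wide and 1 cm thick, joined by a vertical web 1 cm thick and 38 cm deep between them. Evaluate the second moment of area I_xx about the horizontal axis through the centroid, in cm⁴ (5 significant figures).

Break the section into simple shapes (no overlaps), measuring from the bottom-left corner of the bounding box.
Bottom flange: 29 × 1, A = 29 cm², y = 0.5 cm, Ī = 2.416667 cm⁴.
Web: 1 × 38, A = 38 cm², y = 20 cm, Ī = 4572.667 cm⁴.
Top flange: 29 × 1, A = 29 cm², y = 39.5 cm, Ī = 2.416667 cm⁴.
By symmetry the centroid is at mid-height, ȳ = 20 cm.
Transfer each piece to the horizontal axis through the centroid using Ī + A·d² with d = y − 20:
  bottom flange: d = -19.5 cm → contributes +11029.67 cm⁴
  web: d = 0 cm → contributes +4572.667 cm⁴
  top flange: d = 19.5 cm → contributes +11029.67 cm⁴
Total I = 26 632 cm⁴.

I_xx ≈ 2.6632 × 10⁴ cm⁴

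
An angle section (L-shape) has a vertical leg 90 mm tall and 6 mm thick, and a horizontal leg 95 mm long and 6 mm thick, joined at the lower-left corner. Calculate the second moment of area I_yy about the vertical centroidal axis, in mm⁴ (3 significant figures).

I_yy ≈ 9.60 × 10⁵ mm⁴

Decompose the section into non-overlapping parts with the origin at the bottom-left of its bounding rectangle.
Vertical leg: 6 × 90, A = 540 mm², x = 3 mm, Ī = 1 620 mm⁴.
Horizontal leg (remainder): 89 × 6, A = 534 mm², x = 50.5 mm, Ī = 352 485 mm⁴.
Centroid: x̄ = ΣA·x / ΣA = 26.617 mm.
Transfer each piece to the vertical centroidal axis using Ī + A·d² with d = x − 26.617:
  vertical leg: d = -23.617 mm → contributes +302 820 mm⁴
  horizontal leg (remainder): d = 23.883 mm → contributes +657 069 mm⁴
Total I = 959 889 mm⁴.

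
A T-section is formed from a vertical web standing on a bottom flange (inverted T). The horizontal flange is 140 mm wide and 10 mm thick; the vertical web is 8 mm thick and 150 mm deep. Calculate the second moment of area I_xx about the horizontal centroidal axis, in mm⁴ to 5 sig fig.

I_xx ≈ 6.3971 × 10⁶ mm⁴

Break the section into simple shapes (no overlaps), measuring from the bottom-left corner of the bounding box.
Flange: 140 × 10, A = 1 400 mm², y = 5 mm, Ī = 11666.67 mm⁴.
Web: 8 × 150, A = 1 200 mm², y = 85 mm, Ī = 2 250 000 mm⁴.
Centroid: ȳ = ΣA·y / ΣA = 41.92308 mm.
Transfer each piece to the horizontal centroidal axis using Ī + A·d² with d = y − 41.92308:
  flange: d = -36.92308 mm → contributes +1 920 306 mm⁴
  web: d = 43.07692 mm → contributes +4 476 746 mm⁴
Total I = 6 397 051 mm⁴.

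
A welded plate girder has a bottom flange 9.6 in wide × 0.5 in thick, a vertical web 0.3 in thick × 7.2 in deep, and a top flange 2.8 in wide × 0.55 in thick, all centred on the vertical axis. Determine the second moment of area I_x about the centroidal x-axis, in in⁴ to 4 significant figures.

I_x ≈ 85.32 in⁴

Split into non-overlapping primitives; take the origin at the lower-left of the bounding box.
Bottom plate: 9.6 × 0.5, A = 4.8 in², y = 0.25 in, Ī = 0.1 in⁴.
Web plate: 0.3 × 7.2, A = 2.16 in², y = 4.1 in, Ī = 9.3312 in⁴.
Top plate: 2.8 × 0.55, A = 1.54 in², y = 7.975 in, Ī = 0.0388208 in⁴.
Centroid: ȳ = ΣA·y / ΣA = 2.62794 in.
Transfer each piece to the centroidal x-axis using Ī + A·d² with d = y − 2.62794:
  bottom plate: d = -2.37794 in → contributes +27.2421 in⁴
  web plate: d = 1.47206 in → contributes +14.0118 in⁴
  top plate: d = 5.34706 in → contributes +44.069 in⁴
Total I = 85.3229 in⁴.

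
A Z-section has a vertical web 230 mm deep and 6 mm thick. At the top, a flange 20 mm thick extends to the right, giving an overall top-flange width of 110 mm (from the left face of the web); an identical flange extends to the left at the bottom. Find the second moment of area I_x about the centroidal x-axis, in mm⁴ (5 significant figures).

Decompose the section into non-overlapping parts with the origin at the bottom-left of its bounding rectangle.
Web: 6 × 230, A = 1 380 mm², y = 115 mm, Ī = 6 083 500 mm⁴.
Top flange (beyond web): 104 × 20, A = 2 080 mm², y = 220 mm, Ī = 69333.33 mm⁴.
Bottom flange (beyond web): 104 × 20, A = 2 080 mm², y = 10 mm, Ī = 69333.33 mm⁴.
Centroid: ȳ = ΣA·y / ΣA = 115 mm.
Transfer each piece to the centroidal x-axis using Ī + A·d² with d = y − 115:
  web: d = 0 mm → contributes +6 083 500 mm⁴
  top flange (beyond web): d = 105 mm → contributes +23 001 333 mm⁴
  bottom flange (beyond web): d = -105 mm → contributes +23 001 333 mm⁴
Total I = 52 086 167 mm⁴.

I_x ≈ 5.2086 × 10⁷ mm⁴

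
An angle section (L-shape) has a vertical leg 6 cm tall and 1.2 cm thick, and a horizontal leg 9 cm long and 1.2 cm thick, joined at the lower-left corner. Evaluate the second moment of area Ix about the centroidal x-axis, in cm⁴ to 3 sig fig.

Ix ≈ 46.2 cm⁴

Split into non-overlapping primitives; take the origin at the lower-left of the bounding box.
Vertical leg: 1.2 × 6, A = 7.2 cm², y = 3 cm, Ī = 21.6 cm⁴.
Horizontal leg (remainder): 7.8 × 1.2, A = 9.36 cm², y = 0.6 cm, Ī = 1.1232 cm⁴.
Centroid: ȳ = ΣA·y / ΣA = 1.6435 cm.
Transfer each piece to the centroidal x-axis using Ī + A·d² with d = y − 1.6435:
  vertical leg: d = 1.3565 cm → contributes +34.849 cm⁴
  horizontal leg (remainder): d = -1.0435 cm → contributes +11.315 cm⁴
Total I = 46.164 cm⁴.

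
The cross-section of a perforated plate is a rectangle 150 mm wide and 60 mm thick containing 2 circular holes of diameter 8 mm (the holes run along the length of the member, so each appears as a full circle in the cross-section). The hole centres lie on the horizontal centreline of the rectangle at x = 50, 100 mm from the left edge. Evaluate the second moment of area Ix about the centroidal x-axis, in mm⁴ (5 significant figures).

Ix ≈ 2.6996 × 10⁶ mm⁴

Decompose the section into non-overlapping parts with the origin at the bottom-left of its bounding rectangle.
Plate: 150 × 60, A = 9 000 mm², y = 30 mm, Ī = 2 700 000 mm⁴.
Hole 1 (subtracted): ⌀8, A = 50.26548 mm², y = 30 mm, Ī = 201.0619 mm⁴.
Hole 2 (subtracted): ⌀8, A = 50.26548 mm², y = 30 mm, Ī = 201.0619 mm⁴.
By symmetry the centroid is at mid-height, ȳ = 30 mm.
All pieces are centred on the centroidal x-axis, so I = ΣĪ (holes subtracted) = 2 699 598 mm⁴.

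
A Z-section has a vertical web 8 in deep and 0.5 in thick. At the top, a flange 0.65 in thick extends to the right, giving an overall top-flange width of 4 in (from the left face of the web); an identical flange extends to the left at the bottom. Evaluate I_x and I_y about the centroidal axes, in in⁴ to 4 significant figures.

I_x ≈ 82.94 in⁴, I_y ≈ 22.93 in⁴

Decompose the section into non-overlapping parts with the origin at the bottom-left of its bounding rectangle.
Web: 0.5 × 8, A = 4 in², y = 4 in, Ī = 21.3333 in⁴.
Top flange (beyond web): 3.5 × 0.65, A = 2.275 in², y = 7.675 in, Ī = 0.080099 in⁴.
Bottom flange (beyond web): 3.5 × 0.65, A = 2.275 in², y = 0.325 in, Ī = 0.080099 in⁴.
Centroid: ȳ = ΣA·y / ΣA = 4 in.
Transfer each piece to the centroidal x-axis using Ī + A·d² with d = y − 4:
  web: d = 0 in → contributes +21.3333 in⁴
  top flange (beyond web): d = 3.675 in → contributes +30.8054 in⁴
  bottom flange (beyond web): d = -3.675 in → contributes +30.8054 in⁴
Total I = 82.9441 in⁴.
For the y-axis: x̄ = 3.75 in.
Repeating about the centroidal y-axis gives I_y = 22.9281 in⁴.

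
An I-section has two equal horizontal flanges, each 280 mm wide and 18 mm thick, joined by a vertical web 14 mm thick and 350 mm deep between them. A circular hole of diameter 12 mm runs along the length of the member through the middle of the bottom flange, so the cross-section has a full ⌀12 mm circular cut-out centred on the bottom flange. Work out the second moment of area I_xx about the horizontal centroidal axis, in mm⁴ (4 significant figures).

I_xx ≈ 3.877 × 10⁸ mm⁴

Break the section into simple shapes (no overlaps), measuring from the bottom-left corner of the bounding box.
Bottom flange: 280 × 18, A = 5 040 mm², y = 9 mm, Ī = 136 080 mm⁴.
Web: 14 × 350, A = 4 900 mm², y = 193 mm, Ī = 50 020 833 mm⁴.
Top flange: 280 × 18, A = 5 040 mm², y = 377 mm, Ī = 136 080 mm⁴.
Hole (subtracted): ⌀12, A = 113.097 mm², y = 9 mm, Ī = 1017.88 mm⁴.
Centroid: ȳ = ΣA·y / ΣA = 194.4 mm.
Transfer each piece to the horizontal centroidal axis using Ī + A·d² with d = y − 194.4:
  bottom flange: d = -185.4 mm → contributes +173 376 335 mm⁴
  web: d = -1.39975 mm → contributes +50 030 434 mm⁴
  top flange: d = 182.6 mm → contributes +168 184 055 mm⁴
  hole: d = -185.4 mm → contributes −3 888 520 mm⁴
Total I = 387 702 303 mm⁴.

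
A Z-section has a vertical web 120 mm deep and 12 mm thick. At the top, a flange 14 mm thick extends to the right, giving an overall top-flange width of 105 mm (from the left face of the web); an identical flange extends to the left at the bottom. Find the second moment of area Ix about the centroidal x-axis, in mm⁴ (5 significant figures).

Split into non-overlapping primitives; take the origin at the lower-left of the bounding box.
Web: 12 × 120, A = 1 440 mm², y = 60 mm, Ī = 1 728 000 mm⁴.
Top flange (beyond web): 93 × 14, A = 1 302 mm², y = 113 mm, Ī = 21 266 mm⁴.
Bottom flange (beyond web): 93 × 14, A = 1 302 mm², y = 7 mm, Ī = 21 266 mm⁴.
Centroid: ȳ = ΣA·y / ΣA = 60 mm.
Transfer each piece to the centroidal x-axis using Ī + A·d² with d = y − 60:
  web: d = 0 mm → contributes +1 728 000 mm⁴
  top flange (beyond web): d = 53 mm → contributes +3 678 584 mm⁴
  bottom flange (beyond web): d = -53 mm → contributes +3 678 584 mm⁴
Total I = 9 085 168 mm⁴.

Ix ≈ 9.0852 × 10⁶ mm⁴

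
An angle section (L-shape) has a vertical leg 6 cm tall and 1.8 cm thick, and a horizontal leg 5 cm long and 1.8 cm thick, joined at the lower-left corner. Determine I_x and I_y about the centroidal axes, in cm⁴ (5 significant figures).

I_x ≈ 50.521 cm⁴, I_y ≈ 31.309 cm⁴

Decompose the section into non-overlapping parts with the origin at the bottom-left of its bounding rectangle.
Vertical leg: 1.8 × 6, A = 10.8 cm², y = 3 cm, Ī = 32.4 cm⁴.
Horizontal leg (remainder): 3.2 × 1.8, A = 5.76 cm², y = 0.9 cm, Ī = 1.5552 cm⁴.
Centroid: ȳ = ΣA·y / ΣA = 2.269565 cm.
Transfer each piece to the centroidal x-axis using Ī + A·d² with d = y − 2.269565:
  vertical leg: d = 0.7304348 cm → contributes +38.16218 cm⁴
  horizontal leg (remainder): d = -1.369565 cm → contributes +12.35928 cm⁴
Total I = 50.52146 cm⁴.
For the y-axis: x̄ = 1.769565 cm.
Repeating about the centroidal y-axis gives I_y = 31.30946 cm⁴.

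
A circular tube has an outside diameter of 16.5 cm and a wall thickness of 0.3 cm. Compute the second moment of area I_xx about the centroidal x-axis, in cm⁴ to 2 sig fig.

I_xx ≈ 500 cm⁴

Break the section into simple shapes (no overlaps), measuring from the bottom-left corner of the bounding box.
Outer circle: ⌀16.5, A = 213.8 cm², y = 8.25 cm, Ī = 3 638 cm⁴.
Bore (subtracted): ⌀15.9, A = 198.6 cm², y = 8.25 cm, Ī = 3 137 cm⁴.
By symmetry the centroid is at mid-height, ȳ = 8.25 cm.
All pieces are centred on the centroidal x-axis, so I = ΣĪ (holes subtracted) = 501 cm⁴.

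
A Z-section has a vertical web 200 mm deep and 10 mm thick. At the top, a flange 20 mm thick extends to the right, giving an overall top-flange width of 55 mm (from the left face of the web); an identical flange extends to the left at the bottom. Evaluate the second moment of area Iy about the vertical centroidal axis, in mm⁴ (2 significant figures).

Decompose the section into non-overlapping parts with the origin at the bottom-left of its bounding rectangle.
Web: 10 × 200, A = 2 000 mm², x = 50 mm, Ī = 16 667 mm⁴.
Top flange (beyond web): 45 × 20, A = 900 mm², x = 77.5 mm, Ī = 151 875 mm⁴.
Bottom flange (beyond web): 45 × 20, A = 900 mm², x = 22.5 mm, Ī = 151 875 mm⁴.
Centroid: x̄ = ΣA·x / ΣA = 50 mm.
Transfer each piece to the vertical centroidal axis using Ī + A·d² with d = x − 50:
  web: d = 0 mm → contributes +16 667 mm⁴
  top flange (beyond web): d = 27.5 mm → contributes +832 500 mm⁴
  bottom flange (beyond web): d = -27.5 mm → contributes +832 500 mm⁴
Total I = 1 681 667 mm⁴.

Iy ≈ 1.7 × 10⁶ mm⁴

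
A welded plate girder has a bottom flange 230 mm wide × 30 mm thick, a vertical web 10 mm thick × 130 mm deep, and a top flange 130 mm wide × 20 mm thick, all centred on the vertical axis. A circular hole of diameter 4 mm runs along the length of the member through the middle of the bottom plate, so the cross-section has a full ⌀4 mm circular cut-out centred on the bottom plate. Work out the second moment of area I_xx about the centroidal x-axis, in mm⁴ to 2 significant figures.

I_xx ≈ 4.9 × 10⁷ mm⁴

Split into non-overlapping primitives; take the origin at the lower-left of the bounding box.
Bottom plate: 230 × 30, A = 6 900 mm², y = 15 mm, Ī = 517 500 mm⁴.
Web plate: 10 × 130, A = 1 300 mm², y = 95 mm, Ī = 1 830 833 mm⁴.
Top plate: 130 × 20, A = 2 600 mm², y = 170 mm, Ī = 86 667 mm⁴.
Hole (subtracted): ⌀4, A = 12.57 mm², y = 15 mm, Ī = 12.57 mm⁴.
Centroid: ȳ = ΣA·y / ΣA = 62 mm.
Transfer each piece to the centroidal x-axis using Ī + A·d² with d = y − 62:
  bottom plate: d = -47 mm → contributes +15 759 036 mm⁴
  web plate: d = 33 mm → contributes +3 246 608 mm⁴
  top plate: d = 108 mm → contributes +30 413 555 mm⁴
  hole: d = -47 mm → contributes −27 771 mm⁴
Total I = 49 391 428 mm⁴.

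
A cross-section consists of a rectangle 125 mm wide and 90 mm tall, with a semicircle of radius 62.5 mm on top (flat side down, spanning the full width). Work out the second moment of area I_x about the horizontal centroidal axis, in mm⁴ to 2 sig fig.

I_x ≈ 3.0 × 10⁷ mm⁴

Split into non-overlapping primitives; take the origin at the lower-left of the bounding box.
Rectangular body: 125 × 90, A = 11 250 mm², y = 45 mm, Ī = 7 593 750 mm⁴.
Semicircular cap: semicircle r = 62.5, A = 6 136 mm², y = 116.5 mm, Ī = 1 674 758 mm⁴.
Centroid: ȳ = ΣA·y / ΣA = 70.24 mm.
Transfer each piece to the horizontal centroidal axis using Ī + A·d² with d = y − 70.24:
  rectangular body: d = -25.24 mm → contributes +14 762 486 mm⁴
  semicircular cap: d = 46.28 mm → contributes +14 818 384 mm⁴
Total I = 29 580 870 mm⁴.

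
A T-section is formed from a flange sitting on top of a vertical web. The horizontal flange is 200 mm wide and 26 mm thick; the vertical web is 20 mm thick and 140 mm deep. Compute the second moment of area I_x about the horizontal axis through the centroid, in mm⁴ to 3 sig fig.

Break the section into simple shapes (no overlaps), measuring from the bottom-left corner of the bounding box.
Flange: 200 × 26, A = 5 200 mm², y = 153 mm, Ī = 292 933 mm⁴.
Web: 20 × 140, A = 2 800 mm², y = 70 mm, Ī = 4 573 333 mm⁴.
Centroid: ȳ = ΣA·y / ΣA = 123.95 mm.
Transfer each piece to the horizontal axis through the centroid using Ī + A·d² with d = y − 123.95:
  flange: d = 29.05 mm → contributes +4 681 226 mm⁴
  web: d = -53.95 mm → contributes +12 723 020 mm⁴
Total I = 17 404 247 mm⁴.

I_x ≈ 1.74 × 10⁷ mm⁴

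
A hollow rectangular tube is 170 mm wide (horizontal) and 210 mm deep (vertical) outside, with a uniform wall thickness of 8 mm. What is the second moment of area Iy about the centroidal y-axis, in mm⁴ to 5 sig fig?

Break the section into simple shapes (no overlaps), measuring from the bottom-left corner of the bounding box.
Outer rectangle: 170 × 210, A = 35 700 mm², x = 85 mm, Ī = 85 977 500 mm⁴.
Inner void (subtracted): 154 × 194, A = 29 876 mm², x = 85 mm, Ī = 59 044 935 mm⁴.
By symmetry the centroid is at mid-width, x̄ = 85 mm.
All pieces are centred on the centroidal y-axis, so I = ΣĪ (holes subtracted) = 26 932 565 mm⁴.

Iy ≈ 2.6933 × 10⁷ mm⁴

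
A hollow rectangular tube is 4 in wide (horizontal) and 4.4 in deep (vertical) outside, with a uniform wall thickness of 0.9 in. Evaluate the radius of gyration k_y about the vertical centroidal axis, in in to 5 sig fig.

Break the section into simple shapes (no overlaps), measuring from the bottom-left corner of the bounding box.
Outer rectangle: 4 × 4.4, A = 17.6 in², x = 2 in, Ī = 23.46667 in⁴.
Inner void (subtracted): 2.2 × 2.6, A = 5.72 in², x = 2 in, Ī = 2.307067 in⁴.
By symmetry the centroid is at mid-width, x̄ = 2 in.
All pieces are centred on the vertical centroidal axis, so I = ΣĪ (holes subtracted) = 21.1596 in⁴.
Radius of gyration: k = √(I/A) = √(21.1596 / 11.88) = 1.334583 in.

k_y ≈ 1.3346 in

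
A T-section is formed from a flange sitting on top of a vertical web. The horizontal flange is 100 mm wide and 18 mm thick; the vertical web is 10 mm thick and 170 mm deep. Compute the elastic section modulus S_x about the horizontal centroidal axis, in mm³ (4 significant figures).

S_x ≈ 8.900 × 10⁴ mm³

Break the section into simple shapes (no overlaps), measuring from the bottom-left corner of the bounding box.
Flange: 100 × 18, A = 1 800 mm², y = 179 mm, Ī = 48 600 mm⁴.
Web: 10 × 170, A = 1 700 mm², y = 85 mm, Ī = 4 094 167 mm⁴.
Centroid: ȳ = ΣA·y / ΣA = 133.343 mm.
Transfer each piece to the horizontal centroidal axis using Ī + A·d² with d = y − 133.343:
  flange: d = 45.6571 mm → contributes +3 800 834 mm⁴
  web: d = -48.3429 mm → contributes +8 067 121 mm⁴
Total I = 11 867 955 mm⁴.
Extreme fibre distance c = 133.343 mm; S = I/c = 89003.3 mm³.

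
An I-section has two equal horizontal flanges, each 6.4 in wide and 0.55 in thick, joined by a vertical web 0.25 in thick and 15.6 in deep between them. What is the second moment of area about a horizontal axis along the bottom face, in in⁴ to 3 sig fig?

I_base ≈ 1300 in⁴

Break the section into simple shapes (no overlaps), measuring from the bottom-left corner of the bounding box.
Bottom flange: 6.4 × 0.55, A = 3.52 in², y = 0.275 in, Ī = 0.088733 in⁴.
Web: 0.25 × 15.6, A = 3.9 in², y = 8.35 in, Ī = 79.092 in⁴.
Top flange: 6.4 × 0.55, A = 3.52 in², y = 16.425 in, Ī = 0.088733 in⁴.
Transfer each piece to the bottom edge using Ī + A·d² with d = y − 0:
  bottom flange: d = 0.275 in → contributes +0.35493 in⁴
  web: d = 8.35 in → contributes +351.01 in⁴
  top flange: d = 16.425 in → contributes +949.72 in⁴
Total I = 1301.1 in⁴.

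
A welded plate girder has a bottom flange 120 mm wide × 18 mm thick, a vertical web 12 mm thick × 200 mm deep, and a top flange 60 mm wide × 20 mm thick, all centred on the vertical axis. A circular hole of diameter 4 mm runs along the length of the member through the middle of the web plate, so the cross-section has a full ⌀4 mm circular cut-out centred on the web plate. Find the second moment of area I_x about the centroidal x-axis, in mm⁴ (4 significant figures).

Split into non-overlapping primitives; take the origin at the lower-left of the bounding box.
Bottom plate: 120 × 18, A = 2 160 mm², y = 9 mm, Ī = 58 320 mm⁴.
Web plate: 12 × 200, A = 2 400 mm², y = 118 mm, Ī = 8 000 000 mm⁴.
Top plate: 60 × 20, A = 1 200 mm², y = 228 mm, Ī = 40 000 mm⁴.
Hole (subtracted): ⌀4, A = 12.5664 mm², y = 118 mm, Ī = 12.5664 mm⁴.
Centroid: ȳ = ΣA·y / ΣA = 100.002 mm.
Transfer each piece to the centroidal x-axis using Ī + A·d² with d = y − 100.002:
  bottom plate: d = -91.0024 mm → contributes +17 946 224 mm⁴
  web plate: d = 17.9976 mm → contributes +8 777 392 mm⁴
  top plate: d = 127.998 mm → contributes +19 700 062 mm⁴
  hole: d = 17.9976 mm → contributes −4082.98 mm⁴
Total I = 46 419 596 mm⁴.

I_x ≈ 4.642 × 10⁷ mm⁴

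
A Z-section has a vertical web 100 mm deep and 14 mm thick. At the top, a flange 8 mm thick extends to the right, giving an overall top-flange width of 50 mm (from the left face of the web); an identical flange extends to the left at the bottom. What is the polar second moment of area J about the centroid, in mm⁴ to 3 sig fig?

J ≈ 2.83 × 10⁶ mm⁴

Break the section into simple shapes (no overlaps), measuring from the bottom-left corner of the bounding box.
Web: 14 × 100, A = 1 400 mm², y = 50 mm, Ī = 1 166 667 mm⁴.
Top flange (beyond web): 36 × 8, A = 288 mm², y = 96 mm, Ī = 1 536 mm⁴.
Bottom flange (beyond web): 36 × 8, A = 288 mm², y = 4 mm, Ī = 1 536 mm⁴.
Centroid: ȳ = ΣA·y / ΣA = 50 mm.
Transfer each piece to the centroidal x-axis using Ī + A·d² with d = y − 50:
  web: d = 0 mm → contributes +1 166 667 mm⁴
  top flange (beyond web): d = 46 mm → contributes +610 944 mm⁴
  bottom flange (beyond web): d = -46 mm → contributes +610 944 mm⁴
Total I = 2 388 555 mm⁴.
For the y-axis: x̄ = 43 mm.
Repeating about the centroidal y-axis gives I_y = 445 075 mm⁴.
Polar second moment: J = I_x + I_y = 2 833 629 mm⁴.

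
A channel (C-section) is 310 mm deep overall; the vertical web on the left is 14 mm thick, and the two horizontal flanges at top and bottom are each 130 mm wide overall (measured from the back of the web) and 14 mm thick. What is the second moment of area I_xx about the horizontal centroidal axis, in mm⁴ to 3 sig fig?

Decompose the section into non-overlapping parts with the origin at the bottom-left of its bounding rectangle.
Web: 14 × 310, A = 4 340 mm², y = 155 mm, Ī = 34 756 167 mm⁴.
Top flange (beyond web): 116 × 14, A = 1 624 mm², y = 303 mm, Ī = 26 525 mm⁴.
Bottom flange (beyond web): 116 × 14, A = 1 624 mm², y = 7 mm, Ī = 26 525 mm⁴.
By symmetry the centroid is at mid-height, ȳ = 155 mm.
Transfer each piece to the horizontal centroidal axis using Ī + A·d² with d = y − 155:
  web: d = 0 mm → contributes +34 756 167 mm⁴
  top flange (beyond web): d = 148 mm → contributes +35 598 621 mm⁴
  bottom flange (beyond web): d = -148 mm → contributes +35 598 621 mm⁴
Total I = 105 953 409 mm⁴.

I_xx ≈ 1.06 × 10⁸ mm⁴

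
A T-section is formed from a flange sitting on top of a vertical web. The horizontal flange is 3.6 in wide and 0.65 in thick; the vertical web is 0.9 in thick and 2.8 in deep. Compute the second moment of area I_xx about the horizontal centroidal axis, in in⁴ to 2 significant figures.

Split into non-overlapping primitives; take the origin at the lower-left of the bounding box.
Flange: 3.6 × 0.65, A = 2.34 in², y = 3.125 in, Ī = 0.08239 in⁴.
Web: 0.9 × 2.8, A = 2.52 in², y = 1.4 in, Ī = 1.646 in⁴.
Centroid: ȳ = ΣA·y / ΣA = 2.231 in.
Transfer each piece to the horizontal centroidal axis using Ī + A·d² with d = y − 2.231:
  flange: d = 0.8944 in → contributes +1.954 in⁴
  web: d = -0.8306 in → contributes +3.385 in⁴
Total I = 5.339 in⁴.

I_xx ≈ 5.3 in⁴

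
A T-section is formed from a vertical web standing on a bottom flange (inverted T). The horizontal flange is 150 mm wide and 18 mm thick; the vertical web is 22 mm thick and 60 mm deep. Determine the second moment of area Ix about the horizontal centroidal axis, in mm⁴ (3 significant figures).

Split into non-overlapping primitives; take the origin at the lower-left of the bounding box.
Flange: 150 × 18, A = 2 700 mm², y = 9 mm, Ī = 72 900 mm⁴.
Web: 22 × 60, A = 1 320 mm², y = 48 mm, Ī = 396 000 mm⁴.
Centroid: ȳ = ΣA·y / ΣA = 21.806 mm.
Transfer each piece to the horizontal centroidal axis using Ī + A·d² with d = y − 21.806:
  flange: d = -12.806 mm → contributes +515 681 mm⁴
  web: d = 26.194 mm → contributes +1 301 688 mm⁴
Total I = 1 817 369 mm⁴.

Ix ≈ 1.82 × 10⁶ mm⁴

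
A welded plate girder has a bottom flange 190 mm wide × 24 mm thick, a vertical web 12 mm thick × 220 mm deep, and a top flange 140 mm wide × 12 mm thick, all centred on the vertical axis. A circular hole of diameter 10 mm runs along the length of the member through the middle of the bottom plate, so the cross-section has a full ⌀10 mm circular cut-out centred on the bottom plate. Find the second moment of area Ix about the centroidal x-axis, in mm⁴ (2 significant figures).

Decompose the section into non-overlapping parts with the origin at the bottom-left of its bounding rectangle.
Bottom plate: 190 × 24, A = 4 560 mm², y = 12 mm, Ī = 218 880 mm⁴.
Web plate: 12 × 220, A = 2 640 mm², y = 134 mm, Ī = 10 648 000 mm⁴.
Top plate: 140 × 12, A = 1 680 mm², y = 250 mm, Ī = 20 160 mm⁴.
Hole (subtracted): ⌀10, A = 78.54 mm², y = 12 mm, Ī = 490.9 mm⁴.
Centroid: ȳ = ΣA·y / ΣA = 94.02 mm.
Transfer each piece to the centroidal x-axis using Ī + A·d² with d = y − 94.02:
  bottom plate: d = -82.02 mm → contributes +30 897 338 mm⁴
  web plate: d = 39.98 mm → contributes +14 867 196 mm⁴
  top plate: d = 156 mm → contributes +40 892 714 mm⁴
  hole: d = -82.02 mm → contributes −528 886 mm⁴
Total I = 86 128 363 mm⁴.

Ix ≈ 8.6 × 10⁷ mm⁴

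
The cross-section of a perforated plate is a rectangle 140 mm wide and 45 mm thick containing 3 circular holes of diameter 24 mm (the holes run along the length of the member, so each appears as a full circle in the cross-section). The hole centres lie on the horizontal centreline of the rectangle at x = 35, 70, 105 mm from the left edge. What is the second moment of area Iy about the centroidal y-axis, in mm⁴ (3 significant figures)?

Iy ≈ 9.13 × 10⁶ mm⁴

Break the section into simple shapes (no overlaps), measuring from the bottom-left corner of the bounding box.
Plate: 140 × 45, A = 6 300 mm², x = 70 mm, Ī = 10 290 000 mm⁴.
Hole 1 (subtracted): ⌀24, A = 452.39 mm², x = 35 mm, Ī = 16 286 mm⁴.
Hole 2 (subtracted): ⌀24, A = 452.39 mm², x = 70 mm, Ī = 16 286 mm⁴.
Hole 3 (subtracted): ⌀24, A = 452.39 mm², x = 105 mm, Ī = 16 286 mm⁴.
By symmetry the centroid is at mid-width, x̄ = 70 mm.
Transfer each piece to the centroidal y-axis using Ī + A·d² with d = x − 70:
  plate: d = 0 mm → contributes +10 290 000 mm⁴
  hole 1: d = -35 mm → contributes −570 463 mm⁴
  hole 2: d = 0 mm → contributes −16 286 mm⁴
  hole 3: d = 35 mm → contributes −570 463 mm⁴
Total I = 9 132 788 mm⁴.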